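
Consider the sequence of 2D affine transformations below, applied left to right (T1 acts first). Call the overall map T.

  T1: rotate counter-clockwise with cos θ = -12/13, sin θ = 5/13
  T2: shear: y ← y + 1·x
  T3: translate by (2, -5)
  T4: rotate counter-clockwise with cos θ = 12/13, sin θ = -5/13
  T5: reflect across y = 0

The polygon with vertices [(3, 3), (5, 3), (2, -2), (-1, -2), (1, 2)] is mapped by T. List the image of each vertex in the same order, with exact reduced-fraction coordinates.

image vertices: (-985/169, 1519/169), (-1343/169, 1567/169), (-81/169, 600/169), (456/169, 528/169), (-482/169, 1292/169)

T1 rotate counter-clockwise with cos θ = -12/13, sin θ = 5/13: (3, 3) → (-51/13, -21/13); (5, 3) → (-75/13, -11/13); (2, -2) → (-14/13, 34/13); (-1, -2) → (22/13, 19/13); (1, 2) → (-22/13, -19/13)
T2 shear: y ← y + 1·x: (-51/13, -21/13) → (-51/13, -72/13); (-75/13, -11/13) → (-75/13, -86/13); (-14/13, 34/13) → (-14/13, 20/13); (22/13, 19/13) → (22/13, 41/13); (-22/13, -19/13) → (-22/13, -41/13)
T3 translate by (2, -5): (-51/13, -72/13) → (-25/13, -137/13); (-75/13, -86/13) → (-49/13, -151/13); (-14/13, 20/13) → (12/13, -45/13); (22/13, 41/13) → (48/13, -24/13); (-22/13, -41/13) → (4/13, -106/13)
T4 rotate counter-clockwise with cos θ = 12/13, sin θ = -5/13: (-25/13, -137/13) → (-985/169, -1519/169); (-49/13, -151/13) → (-1343/169, -1567/169); (12/13, -45/13) → (-81/169, -600/169); (48/13, -24/13) → (456/169, -528/169); (4/13, -106/13) → (-482/169, -1292/169)
T5 reflect across y = 0: (-985/169, -1519/169) → (-985/169, 1519/169); (-1343/169, -1567/169) → (-1343/169, 1567/169); (-81/169, -600/169) → (-81/169, 600/169); (456/169, -528/169) → (456/169, 528/169); (-482/169, -1292/169) → (-482/169, 1292/169)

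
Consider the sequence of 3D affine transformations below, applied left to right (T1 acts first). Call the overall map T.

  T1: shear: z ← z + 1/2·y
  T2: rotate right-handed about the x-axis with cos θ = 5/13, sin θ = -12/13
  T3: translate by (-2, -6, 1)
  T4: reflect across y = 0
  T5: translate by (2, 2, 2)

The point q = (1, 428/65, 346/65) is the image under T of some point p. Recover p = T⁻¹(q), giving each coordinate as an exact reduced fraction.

p = (1, -8/5, 3)

T1 = [1 0 0 0; 0 1 0 0; 0 1/2 1 0; 0 0 0 1]
T2·T1 = [1 0 0 0; 0 11/13 12/13 0; 0 -19/26 5/13 0; 0 0 0 1]
T3·…·T1 = [1 0 0 -2; 0 11/13 12/13 -6; 0 -19/26 5/13 1; 0 0 0 1]
T4·…·T1 = [1 0 0 -2; 0 -11/13 -12/13 6; 0 -19/26 5/13 1; 0 0 0 1]
T5·…·T1 = [1 0 0 0; 0 -11/13 -12/13 8; 0 -19/26 5/13 3; 0 0 0 1]
det M = -1; M⁻¹ = [1 0 0 0; 0 -5/13 -12/13 76/13; 0 -19/26 11/13 43/13; 0 0 0 1]
M⁻¹ · (1, 428/65, 346/65)ᵀ = (1, -8/5, 3)ᵀ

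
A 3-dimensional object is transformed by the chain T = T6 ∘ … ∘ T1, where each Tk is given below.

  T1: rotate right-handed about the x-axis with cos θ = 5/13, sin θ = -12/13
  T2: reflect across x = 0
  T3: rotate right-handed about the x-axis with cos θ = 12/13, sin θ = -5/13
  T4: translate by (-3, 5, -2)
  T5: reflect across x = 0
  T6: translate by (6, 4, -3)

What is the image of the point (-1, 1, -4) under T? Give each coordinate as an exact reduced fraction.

T(p) = (8, 5, -6)

T1 rotate right-handed about the x-axis with cos θ = 5/13, sin θ = -12/13: (-1, 1, -4) → (-1, -43/13, -32/13)
T2 reflect across x = 0: (-1, -43/13, -32/13) → (1, -43/13, -32/13)
T3 rotate right-handed about the x-axis with cos θ = 12/13, sin θ = -5/13: (1, -43/13, -32/13) → (1, -4, -1)
T4 translate by (-3, 5, -2): (1, -4, -1) → (-2, 1, -3)
T5 reflect across x = 0: (-2, 1, -3) → (2, 1, -3)
T6 translate by (6, 4, -3): (2, 1, -3) → (8, 5, -6)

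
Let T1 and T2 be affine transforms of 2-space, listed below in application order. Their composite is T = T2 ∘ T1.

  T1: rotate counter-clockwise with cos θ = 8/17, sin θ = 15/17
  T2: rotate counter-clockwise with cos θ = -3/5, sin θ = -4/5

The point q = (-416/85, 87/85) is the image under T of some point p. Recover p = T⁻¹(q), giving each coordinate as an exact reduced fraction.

T1 = [8/17 -15/17 0; 15/17 8/17 0; 0 0 1]
T2·T1 = [36/85 77/85 0; -77/85 36/85 0; 0 0 1]
det M = 1; M⁻¹ = [36/85 -77/85 0; 77/85 36/85 0; 0 0 1]
M⁻¹ · (-416/85, 87/85)ᵀ = (-3, -4)ᵀ

p = (-3, -4)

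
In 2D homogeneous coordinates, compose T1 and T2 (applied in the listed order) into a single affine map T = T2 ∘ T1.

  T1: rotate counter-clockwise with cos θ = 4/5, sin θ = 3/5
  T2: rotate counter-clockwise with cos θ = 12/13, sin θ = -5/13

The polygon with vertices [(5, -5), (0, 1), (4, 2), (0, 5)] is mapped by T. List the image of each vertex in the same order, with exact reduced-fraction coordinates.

image vertices: (79/13, -47/13), (-16/65, 63/65), (44/13, 38/13), (-16/13, 63/13)

T1 rotate counter-clockwise with cos θ = 4/5, sin θ = 3/5: (5, -5) → (7, -1); (0, 1) → (-3/5, 4/5); (4, 2) → (2, 4); (0, 5) → (-3, 4)
T2 rotate counter-clockwise with cos θ = 12/13, sin θ = -5/13: (7, -1) → (79/13, -47/13); (-3/5, 4/5) → (-16/65, 63/65); (2, 4) → (44/13, 38/13); (-3, 4) → (-16/13, 63/13)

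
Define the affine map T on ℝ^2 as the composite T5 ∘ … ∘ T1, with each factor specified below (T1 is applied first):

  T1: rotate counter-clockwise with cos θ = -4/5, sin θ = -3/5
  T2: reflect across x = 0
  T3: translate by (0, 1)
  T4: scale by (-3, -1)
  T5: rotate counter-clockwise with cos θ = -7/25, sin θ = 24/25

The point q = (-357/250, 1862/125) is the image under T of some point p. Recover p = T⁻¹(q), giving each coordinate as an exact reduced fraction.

T1 = [-4/5 3/5 0; -3/5 -4/5 0; 0 0 1]
T2·T1 = [4/5 -3/5 0; -3/5 -4/5 0; 0 0 1]
T3·…·T1 = [4/5 -3/5 0; -3/5 -4/5 1; 0 0 1]
T4·…·T1 = [-12/5 9/5 0; 3/5 4/5 -1; 0 0 1]
T5·…·T1 = [12/125 -159/125 24/25; -309/125 188/125 7/25; 0 0 1]
det M = -3; M⁻¹ = [-188/375 -53/125 3/5; -103/125 -4/125 4/5; 0 0 1]
M⁻¹ · (-357/250, 1862/125)ᵀ = (-5, 3/2)ᵀ

p = (-5, 3/2)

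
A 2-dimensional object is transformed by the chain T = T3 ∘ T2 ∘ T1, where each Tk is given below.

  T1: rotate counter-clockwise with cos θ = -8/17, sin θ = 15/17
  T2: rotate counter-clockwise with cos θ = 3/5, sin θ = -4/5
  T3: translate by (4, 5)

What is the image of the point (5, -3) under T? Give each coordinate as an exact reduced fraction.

T(p) = (751/85, 702/85)

T1 rotate counter-clockwise with cos θ = -8/17, sin θ = 15/17: (5, -3) → (5/17, 99/17)
T2 rotate counter-clockwise with cos θ = 3/5, sin θ = -4/5: (5/17, 99/17) → (411/85, 277/85)
T3 translate by (4, 5): (411/85, 277/85) → (751/85, 702/85)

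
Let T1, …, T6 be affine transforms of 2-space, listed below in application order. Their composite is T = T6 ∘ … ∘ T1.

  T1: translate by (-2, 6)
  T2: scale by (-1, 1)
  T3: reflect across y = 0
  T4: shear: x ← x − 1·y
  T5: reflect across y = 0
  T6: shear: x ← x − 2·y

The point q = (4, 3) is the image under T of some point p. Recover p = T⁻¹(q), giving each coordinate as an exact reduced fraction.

T1 = [1 0 -2; 0 1 6; 0 0 1]
T2·T1 = [-1 0 2; 0 1 6; 0 0 1]
T3·…·T1 = [-1 0 2; 0 -1 -6; 0 0 1]
T4·…·T1 = [-1 1 8; 0 -1 -6; 0 0 1]
T5·…·T1 = [-1 1 8; 0 1 6; 0 0 1]
T6·…·T1 = [-1 -1 -4; 0 1 6; 0 0 1]
det M = -1; M⁻¹ = [-1 -1 2; 0 1 -6; 0 0 1]
M⁻¹ · (4, 3)ᵀ = (-5, -3)ᵀ

p = (-5, -3)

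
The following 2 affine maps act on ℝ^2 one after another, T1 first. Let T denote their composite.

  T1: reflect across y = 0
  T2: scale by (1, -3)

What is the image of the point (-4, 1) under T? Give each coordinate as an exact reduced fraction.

T(p) = (-4, 3)

T1 reflect across y = 0: (-4, 1) → (-4, -1)
T2 scale by (1, -3): (-4, -1) → (-4, 3)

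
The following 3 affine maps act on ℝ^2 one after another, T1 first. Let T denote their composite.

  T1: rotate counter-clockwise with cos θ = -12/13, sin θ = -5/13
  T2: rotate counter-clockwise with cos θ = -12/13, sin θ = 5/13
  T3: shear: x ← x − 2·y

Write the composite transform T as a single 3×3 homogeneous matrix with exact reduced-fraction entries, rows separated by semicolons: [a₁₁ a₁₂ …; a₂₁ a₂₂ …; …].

T = [1 -2 0; 0 1 0; 0 0 1]

T1 = [-12/13 5/13 0; -5/13 -12/13 0; 0 0 1]
T2·T1 = [1 0 0; 0 1 0; 0 0 1]
T3·…·T1 = [1 -2 0; 0 1 0; 0 0 1]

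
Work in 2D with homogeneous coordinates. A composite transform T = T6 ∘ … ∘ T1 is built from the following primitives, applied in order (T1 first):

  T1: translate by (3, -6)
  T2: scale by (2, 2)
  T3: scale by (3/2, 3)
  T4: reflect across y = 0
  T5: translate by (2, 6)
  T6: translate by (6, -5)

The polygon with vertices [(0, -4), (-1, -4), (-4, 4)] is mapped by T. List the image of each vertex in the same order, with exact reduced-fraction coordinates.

T1 translate by (3, -6): (0, -4) → (3, -10); (-1, -4) → (2, -10); (-4, 4) → (-1, -2)
T2 scale by (2, 2): (3, -10) → (6, -20); (2, -10) → (4, -20); (-1, -2) → (-2, -4)
T3 scale by (3/2, 3): (6, -20) → (9, -60); (4, -20) → (6, -60); (-2, -4) → (-3, -12)
T4 reflect across y = 0: (9, -60) → (9, 60); (6, -60) → (6, 60); (-3, -12) → (-3, 12)
T5 translate by (2, 6): (9, 60) → (11, 66); (6, 60) → (8, 66); (-3, 12) → (-1, 18)
T6 translate by (6, -5): (11, 66) → (17, 61); (8, 66) → (14, 61); (-1, 18) → (5, 13)

image vertices: (17, 61), (14, 61), (5, 13)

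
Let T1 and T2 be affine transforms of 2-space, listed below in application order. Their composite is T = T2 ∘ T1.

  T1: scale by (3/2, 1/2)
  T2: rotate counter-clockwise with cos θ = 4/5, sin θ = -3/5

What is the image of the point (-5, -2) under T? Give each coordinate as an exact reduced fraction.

T1 scale by (3/2, 1/2): (-5, -2) → (-15/2, -1)
T2 rotate counter-clockwise with cos θ = 4/5, sin θ = -3/5: (-15/2, -1) → (-33/5, 37/10)

T(p) = (-33/5, 37/10)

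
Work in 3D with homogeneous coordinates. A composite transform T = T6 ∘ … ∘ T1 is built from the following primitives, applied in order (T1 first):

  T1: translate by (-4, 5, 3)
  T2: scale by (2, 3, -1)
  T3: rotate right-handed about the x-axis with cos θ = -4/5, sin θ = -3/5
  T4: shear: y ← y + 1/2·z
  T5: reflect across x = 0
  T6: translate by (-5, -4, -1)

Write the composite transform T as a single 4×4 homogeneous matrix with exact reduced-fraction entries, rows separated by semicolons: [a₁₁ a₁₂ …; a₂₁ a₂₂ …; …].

T1 = [1 0 0 -4; 0 1 0 5; 0 0 1 3; 0 0 0 1]
T2·T1 = [2 0 0 -8; 0 3 0 15; 0 0 -1 -3; 0 0 0 1]
T3·…·T1 = [2 0 0 -8; 0 -12/5 -3/5 -69/5; 0 -9/5 4/5 -33/5; 0 0 0 1]
T4·…·T1 = [2 0 0 -8; 0 -33/10 -1/5 -171/10; 0 -9/5 4/5 -33/5; 0 0 0 1]
T5·…·T1 = [-2 0 0 8; 0 -33/10 -1/5 -171/10; 0 -9/5 4/5 -33/5; 0 0 0 1]
T6·…·T1 = [-2 0 0 3; 0 -33/10 -1/5 -211/10; 0 -9/5 4/5 -38/5; 0 0 0 1]

T = [-2 0 0 3; 0 -33/10 -1/5 -211/10; 0 -9/5 4/5 -38/5; 0 0 0 1]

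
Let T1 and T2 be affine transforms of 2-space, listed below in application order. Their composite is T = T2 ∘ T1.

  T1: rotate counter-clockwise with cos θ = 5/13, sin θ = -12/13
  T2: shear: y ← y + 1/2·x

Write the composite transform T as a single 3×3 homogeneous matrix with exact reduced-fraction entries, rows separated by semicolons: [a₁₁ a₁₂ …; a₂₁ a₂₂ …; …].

T = [5/13 12/13 0; -19/26 11/13 0; 0 0 1]

T1 = [5/13 12/13 0; -12/13 5/13 0; 0 0 1]
T2·T1 = [5/13 12/13 0; -19/26 11/13 0; 0 0 1]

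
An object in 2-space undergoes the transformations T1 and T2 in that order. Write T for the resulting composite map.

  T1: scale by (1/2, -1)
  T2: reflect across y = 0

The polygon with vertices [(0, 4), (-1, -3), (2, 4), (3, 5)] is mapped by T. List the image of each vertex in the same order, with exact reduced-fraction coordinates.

image vertices: (0, 4), (-1/2, -3), (1, 4), (3/2, 5)

T1 scale by (1/2, -1): (0, 4) → (0, -4); (-1, -3) → (-1/2, 3); (2, 4) → (1, -4); (3, 5) → (3/2, -5)
T2 reflect across y = 0: (0, -4) → (0, 4); (-1/2, 3) → (-1/2, -3); (1, -4) → (1, 4); (3/2, -5) → (3/2, 5)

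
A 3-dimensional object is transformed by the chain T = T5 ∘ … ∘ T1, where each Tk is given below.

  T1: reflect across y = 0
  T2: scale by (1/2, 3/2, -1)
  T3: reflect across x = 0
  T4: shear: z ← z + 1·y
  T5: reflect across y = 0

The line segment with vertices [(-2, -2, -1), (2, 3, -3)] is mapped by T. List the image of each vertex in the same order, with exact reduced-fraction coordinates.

T1 reflect across y = 0: (-2, -2, -1) → (-2, 2, -1); (2, 3, -3) → (2, -3, -3)
T2 scale by (1/2, 3/2, -1): (-2, 2, -1) → (-1, 3, 1); (2, -3, -3) → (1, -9/2, 3)
T3 reflect across x = 0: (-1, 3, 1) → (1, 3, 1); (1, -9/2, 3) → (-1, -9/2, 3)
T4 shear: z ← z + 1·y: (1, 3, 1) → (1, 3, 4); (-1, -9/2, 3) → (-1, -9/2, -3/2)
T5 reflect across y = 0: (1, 3, 4) → (1, -3, 4); (-1, -9/2, -3/2) → (-1, 9/2, -3/2)

image vertices: (1, -3, 4), (-1, 9/2, -3/2)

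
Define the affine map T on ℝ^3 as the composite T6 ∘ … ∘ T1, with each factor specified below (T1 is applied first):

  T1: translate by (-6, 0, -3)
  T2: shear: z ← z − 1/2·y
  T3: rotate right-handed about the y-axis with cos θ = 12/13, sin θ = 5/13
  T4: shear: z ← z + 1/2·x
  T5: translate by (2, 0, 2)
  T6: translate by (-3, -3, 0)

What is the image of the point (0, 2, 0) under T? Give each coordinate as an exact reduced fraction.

T1 translate by (-6, 0, -3): (0, 2, 0) → (-6, 2, -3)
T2 shear: z ← z − 1/2·y: (-6, 2, -3) → (-6, 2, -4)
T3 rotate right-handed about the y-axis with cos θ = 12/13, sin θ = 5/13: (-6, 2, -4) → (-92/13, 2, -18/13)
T4 shear: z ← z + 1/2·x: (-92/13, 2, -18/13) → (-92/13, 2, -64/13)
T5 translate by (2, 0, 2): (-92/13, 2, -64/13) → (-66/13, 2, -38/13)
T6 translate by (-3, -3, 0): (-66/13, 2, -38/13) → (-105/13, -1, -38/13)

T(p) = (-105/13, -1, -38/13)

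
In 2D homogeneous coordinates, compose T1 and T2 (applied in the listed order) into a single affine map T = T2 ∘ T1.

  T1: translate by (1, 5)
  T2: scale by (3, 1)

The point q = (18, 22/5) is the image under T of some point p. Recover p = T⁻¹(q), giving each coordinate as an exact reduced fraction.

p = (5, -3/5)

T1 = [1 0 1; 0 1 5; 0 0 1]
T2·T1 = [3 0 3; 0 1 5; 0 0 1]
det M = 3; M⁻¹ = [1/3 0 -1; 0 1 -5; 0 0 1]
M⁻¹ · (18, 22/5)ᵀ = (5, -3/5)ᵀ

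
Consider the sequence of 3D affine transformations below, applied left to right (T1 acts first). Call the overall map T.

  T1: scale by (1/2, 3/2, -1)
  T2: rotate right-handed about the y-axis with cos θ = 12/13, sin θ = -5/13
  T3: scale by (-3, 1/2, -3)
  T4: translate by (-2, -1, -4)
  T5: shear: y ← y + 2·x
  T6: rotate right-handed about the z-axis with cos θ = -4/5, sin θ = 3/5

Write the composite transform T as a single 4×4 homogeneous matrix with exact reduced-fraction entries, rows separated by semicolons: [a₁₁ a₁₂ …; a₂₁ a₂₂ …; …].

T = [36/13 -9/20 30/13 23/5; 18/13 -3/5 15/13 14/5; -15/26 0 36/13 -4; 0 0 0 1]

T1 = [1/2 0 0 0; 0 3/2 0 0; 0 0 -1 0; 0 0 0 1]
T2·T1 = [6/13 0 5/13 0; 0 3/2 0 0; 5/26 0 -12/13 0; 0 0 0 1]
T3·…·T1 = [-18/13 0 -15/13 0; 0 3/4 0 0; -15/26 0 36/13 0; 0 0 0 1]
T4·…·T1 = [-18/13 0 -15/13 -2; 0 3/4 0 -1; -15/26 0 36/13 -4; 0 0 0 1]
T5·…·T1 = [-18/13 0 -15/13 -2; -36/13 3/4 -30/13 -5; -15/26 0 36/13 -4; 0 0 0 1]
T6·…·T1 = [36/13 -9/20 30/13 23/5; 18/13 -3/5 15/13 14/5; -15/26 0 36/13 -4; 0 0 0 1]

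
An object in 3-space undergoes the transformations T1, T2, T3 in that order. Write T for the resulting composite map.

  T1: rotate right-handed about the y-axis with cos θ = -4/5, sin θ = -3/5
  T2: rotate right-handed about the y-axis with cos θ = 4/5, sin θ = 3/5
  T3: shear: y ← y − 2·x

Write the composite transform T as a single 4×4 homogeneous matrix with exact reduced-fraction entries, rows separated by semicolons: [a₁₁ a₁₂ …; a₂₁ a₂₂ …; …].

T1 = [-4/5 0 -3/5 0; 0 1 0 0; 3/5 0 -4/5 0; 0 0 0 1]
T2·T1 = [-7/25 0 -24/25 0; 0 1 0 0; 24/25 0 -7/25 0; 0 0 0 1]
T3·…·T1 = [-7/25 0 -24/25 0; 14/25 1 48/25 0; 24/25 0 -7/25 0; 0 0 0 1]

T = [-7/25 0 -24/25 0; 14/25 1 48/25 0; 24/25 0 -7/25 0; 0 0 0 1]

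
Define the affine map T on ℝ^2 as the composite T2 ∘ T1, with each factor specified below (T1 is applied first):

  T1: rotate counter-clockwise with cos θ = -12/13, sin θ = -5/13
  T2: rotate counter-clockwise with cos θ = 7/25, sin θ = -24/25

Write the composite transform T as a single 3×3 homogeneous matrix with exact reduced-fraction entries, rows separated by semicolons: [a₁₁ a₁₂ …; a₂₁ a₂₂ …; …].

T1 = [-12/13 5/13 0; -5/13 -12/13 0; 0 0 1]
T2·T1 = [-204/325 -253/325 0; 253/325 -204/325 0; 0 0 1]

T = [-204/325 -253/325 0; 253/325 -204/325 0; 0 0 1]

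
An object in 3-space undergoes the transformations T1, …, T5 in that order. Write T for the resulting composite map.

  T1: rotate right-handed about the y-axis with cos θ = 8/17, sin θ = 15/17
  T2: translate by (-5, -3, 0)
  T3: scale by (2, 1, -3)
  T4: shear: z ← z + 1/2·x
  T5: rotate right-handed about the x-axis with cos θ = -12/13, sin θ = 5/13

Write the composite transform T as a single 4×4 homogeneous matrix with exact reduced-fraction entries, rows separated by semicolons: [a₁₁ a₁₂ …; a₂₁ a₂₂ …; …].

T = [16/17 0 30/17 -10; -265/221 -12/13 45/221 61/13; -636/221 5/13 108/221 45/13; 0 0 0 1]

T1 = [8/17 0 15/17 0; 0 1 0 0; -15/17 0 8/17 0; 0 0 0 1]
T2·T1 = [8/17 0 15/17 -5; 0 1 0 -3; -15/17 0 8/17 0; 0 0 0 1]
T3·…·T1 = [16/17 0 30/17 -10; 0 1 0 -3; 45/17 0 -24/17 0; 0 0 0 1]
T4·…·T1 = [16/17 0 30/17 -10; 0 1 0 -3; 53/17 0 -9/17 -5; 0 0 0 1]
T5·…·T1 = [16/17 0 30/17 -10; -265/221 -12/13 45/221 61/13; -636/221 5/13 108/221 45/13; 0 0 0 1]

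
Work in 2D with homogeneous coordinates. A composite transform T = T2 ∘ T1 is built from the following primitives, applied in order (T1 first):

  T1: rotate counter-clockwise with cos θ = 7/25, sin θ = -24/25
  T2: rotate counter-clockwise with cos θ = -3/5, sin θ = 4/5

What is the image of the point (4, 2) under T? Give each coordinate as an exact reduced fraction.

T1 rotate counter-clockwise with cos θ = 7/25, sin θ = -24/25: (4, 2) → (76/25, -82/25)
T2 rotate counter-clockwise with cos θ = -3/5, sin θ = 4/5: (76/25, -82/25) → (4/5, 22/5)

T(p) = (4/5, 22/5)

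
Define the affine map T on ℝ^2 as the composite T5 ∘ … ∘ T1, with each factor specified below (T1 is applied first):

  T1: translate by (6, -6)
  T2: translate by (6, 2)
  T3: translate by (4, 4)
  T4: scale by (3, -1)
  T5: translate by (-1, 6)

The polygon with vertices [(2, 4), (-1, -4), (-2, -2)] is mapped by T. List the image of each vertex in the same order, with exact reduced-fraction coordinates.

image vertices: (53, 2), (44, 10), (41, 8)

T1 translate by (6, -6): (2, 4) → (8, -2); (-1, -4) → (5, -10); (-2, -2) → (4, -8)
T2 translate by (6, 2): (8, -2) → (14, 0); (5, -10) → (11, -8); (4, -8) → (10, -6)
T3 translate by (4, 4): (14, 0) → (18, 4); (11, -8) → (15, -4); (10, -6) → (14, -2)
T4 scale by (3, -1): (18, 4) → (54, -4); (15, -4) → (45, 4); (14, -2) → (42, 2)
T5 translate by (-1, 6): (54, -4) → (53, 2); (45, 4) → (44, 10); (42, 2) → (41, 8)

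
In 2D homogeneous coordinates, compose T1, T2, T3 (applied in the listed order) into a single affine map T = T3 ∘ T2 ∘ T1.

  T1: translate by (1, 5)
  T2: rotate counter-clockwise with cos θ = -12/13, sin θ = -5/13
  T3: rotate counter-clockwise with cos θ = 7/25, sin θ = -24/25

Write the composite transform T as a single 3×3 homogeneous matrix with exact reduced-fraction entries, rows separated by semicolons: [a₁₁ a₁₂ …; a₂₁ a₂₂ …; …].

T = [-204/325 -253/325 -113/25; 253/325 -204/325 -59/25; 0 0 1]

T1 = [1 0 1; 0 1 5; 0 0 1]
T2·T1 = [-12/13 5/13 1; -5/13 -12/13 -5; 0 0 1]
T3·…·T1 = [-204/325 -253/325 -113/25; 253/325 -204/325 -59/25; 0 0 1]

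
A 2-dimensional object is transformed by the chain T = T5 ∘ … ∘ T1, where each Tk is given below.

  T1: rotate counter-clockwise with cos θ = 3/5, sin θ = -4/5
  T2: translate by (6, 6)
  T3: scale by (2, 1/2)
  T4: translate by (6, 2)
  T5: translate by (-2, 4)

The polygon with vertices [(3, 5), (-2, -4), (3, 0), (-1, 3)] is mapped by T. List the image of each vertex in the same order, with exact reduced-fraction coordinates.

T1 rotate counter-clockwise with cos θ = 3/5, sin θ = -4/5: (3, 5) → (29/5, 3/5); (-2, -4) → (-22/5, -4/5); (3, 0) → (9/5, -12/5); (-1, 3) → (9/5, 13/5)
T2 translate by (6, 6): (29/5, 3/5) → (59/5, 33/5); (-22/5, -4/5) → (8/5, 26/5); (9/5, -12/5) → (39/5, 18/5); (9/5, 13/5) → (39/5, 43/5)
T3 scale by (2, 1/2): (59/5, 33/5) → (118/5, 33/10); (8/5, 26/5) → (16/5, 13/5); (39/5, 18/5) → (78/5, 9/5); (39/5, 43/5) → (78/5, 43/10)
T4 translate by (6, 2): (118/5, 33/10) → (148/5, 53/10); (16/5, 13/5) → (46/5, 23/5); (78/5, 9/5) → (108/5, 19/5); (78/5, 43/10) → (108/5, 63/10)
T5 translate by (-2, 4): (148/5, 53/10) → (138/5, 93/10); (46/5, 23/5) → (36/5, 43/5); (108/5, 19/5) → (98/5, 39/5); (108/5, 63/10) → (98/5, 103/10)

image vertices: (138/5, 93/10), (36/5, 43/5), (98/5, 39/5), (98/5, 103/10)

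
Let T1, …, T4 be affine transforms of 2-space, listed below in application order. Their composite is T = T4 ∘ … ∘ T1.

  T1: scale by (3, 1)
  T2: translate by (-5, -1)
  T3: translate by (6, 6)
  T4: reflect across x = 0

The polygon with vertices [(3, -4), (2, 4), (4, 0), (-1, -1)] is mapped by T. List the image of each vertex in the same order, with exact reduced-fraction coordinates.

image vertices: (-10, 1), (-7, 9), (-13, 5), (2, 4)

T1 scale by (3, 1): (3, -4) → (9, -4); (2, 4) → (6, 4); (4, 0) → (12, 0); (-1, -1) → (-3, -1)
T2 translate by (-5, -1): (9, -4) → (4, -5); (6, 4) → (1, 3); (12, 0) → (7, -1); (-3, -1) → (-8, -2)
T3 translate by (6, 6): (4, -5) → (10, 1); (1, 3) → (7, 9); (7, -1) → (13, 5); (-8, -2) → (-2, 4)
T4 reflect across x = 0: (10, 1) → (-10, 1); (7, 9) → (-7, 9); (13, 5) → (-13, 5); (-2, 4) → (2, 4)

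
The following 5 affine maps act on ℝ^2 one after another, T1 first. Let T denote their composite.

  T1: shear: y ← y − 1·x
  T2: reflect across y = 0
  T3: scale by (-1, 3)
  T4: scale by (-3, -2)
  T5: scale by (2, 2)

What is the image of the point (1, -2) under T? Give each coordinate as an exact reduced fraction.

T(p) = (6, -36)

T1 shear: y ← y − 1·x: (1, -2) → (1, -3)
T2 reflect across y = 0: (1, -3) → (1, 3)
T3 scale by (-1, 3): (1, 3) → (-1, 9)
T4 scale by (-3, -2): (-1, 9) → (3, -18)
T5 scale by (2, 2): (3, -18) → (6, -36)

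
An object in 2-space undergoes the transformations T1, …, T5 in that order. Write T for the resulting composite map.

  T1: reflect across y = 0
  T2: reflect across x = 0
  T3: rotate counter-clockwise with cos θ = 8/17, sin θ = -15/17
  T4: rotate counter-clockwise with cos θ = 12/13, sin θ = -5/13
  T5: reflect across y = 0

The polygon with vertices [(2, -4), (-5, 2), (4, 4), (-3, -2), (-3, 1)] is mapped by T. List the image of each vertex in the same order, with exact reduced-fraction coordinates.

T1 reflect across y = 0: (2, -4) → (2, 4); (-5, 2) → (-5, -2); (4, 4) → (4, -4); (-3, -2) → (-3, 2); (-3, 1) → (-3, -1)
T2 reflect across x = 0: (2, 4) → (-2, 4); (-5, -2) → (5, -2); (4, -4) → (-4, -4); (-3, 2) → (3, 2); (-3, -1) → (3, -1)
T3 rotate counter-clockwise with cos θ = 8/17, sin θ = -15/17: (-2, 4) → (44/17, 62/17); (5, -2) → (10/17, -91/17); (-4, -4) → (-92/17, 28/17); (3, 2) → (54/17, -29/17); (3, -1) → (9/17, -53/17)
T4 rotate counter-clockwise with cos θ = 12/13, sin θ = -5/13: (44/17, 62/17) → (838/221, 524/221); (10/17, -91/17) → (-335/221, -1142/221); (-92/17, 28/17) → (-964/221, 796/221); (54/17, -29/17) → (503/221, -618/221); (9/17, -53/17) → (-157/221, -681/221)
T5 reflect across y = 0: (838/221, 524/221) → (838/221, -524/221); (-335/221, -1142/221) → (-335/221, 1142/221); (-964/221, 796/221) → (-964/221, -796/221); (503/221, -618/221) → (503/221, 618/221); (-157/221, -681/221) → (-157/221, 681/221)

image vertices: (838/221, -524/221), (-335/221, 1142/221), (-964/221, -796/221), (503/221, 618/221), (-157/221, 681/221)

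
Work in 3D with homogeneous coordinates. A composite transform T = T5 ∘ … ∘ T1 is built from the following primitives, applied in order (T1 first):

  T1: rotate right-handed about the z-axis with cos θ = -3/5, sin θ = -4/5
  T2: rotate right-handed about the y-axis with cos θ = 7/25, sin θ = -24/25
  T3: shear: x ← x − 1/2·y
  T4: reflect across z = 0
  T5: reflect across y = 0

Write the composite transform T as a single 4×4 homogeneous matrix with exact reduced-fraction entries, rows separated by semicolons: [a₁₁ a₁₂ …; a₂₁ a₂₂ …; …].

T = [29/125 131/250 -24/25 0; 4/5 3/5 0 0; 72/125 -96/125 -7/25 0; 0 0 0 1]

T1 = [-3/5 4/5 0 0; -4/5 -3/5 0 0; 0 0 1 0; 0 0 0 1]
T2·T1 = [-21/125 28/125 -24/25 0; -4/5 -3/5 0 0; -72/125 96/125 7/25 0; 0 0 0 1]
T3·…·T1 = [29/125 131/250 -24/25 0; -4/5 -3/5 0 0; -72/125 96/125 7/25 0; 0 0 0 1]
T4·…·T1 = [29/125 131/250 -24/25 0; -4/5 -3/5 0 0; 72/125 -96/125 -7/25 0; 0 0 0 1]
T5·…·T1 = [29/125 131/250 -24/25 0; 4/5 3/5 0 0; 72/125 -96/125 -7/25 0; 0 0 0 1]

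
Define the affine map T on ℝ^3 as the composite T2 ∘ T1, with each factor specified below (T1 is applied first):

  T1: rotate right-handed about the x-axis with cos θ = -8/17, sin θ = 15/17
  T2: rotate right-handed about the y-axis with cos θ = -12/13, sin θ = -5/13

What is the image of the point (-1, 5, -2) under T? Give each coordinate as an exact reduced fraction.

T(p) = (-251/221, -10/17, -1177/221)

T1 rotate right-handed about the x-axis with cos θ = -8/17, sin θ = 15/17: (-1, 5, -2) → (-1, -10/17, 91/17)
T2 rotate right-handed about the y-axis with cos θ = -12/13, sin θ = -5/13: (-1, -10/17, 91/17) → (-251/221, -10/17, -1177/221)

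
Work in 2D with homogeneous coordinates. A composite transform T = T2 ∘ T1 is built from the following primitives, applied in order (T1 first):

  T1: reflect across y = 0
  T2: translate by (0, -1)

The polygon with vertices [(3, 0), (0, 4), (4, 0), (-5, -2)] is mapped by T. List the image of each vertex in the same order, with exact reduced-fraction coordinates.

T1 reflect across y = 0: (3, 0) → (3, 0); (0, 4) → (0, -4); (4, 0) → (4, 0); (-5, -2) → (-5, 2)
T2 translate by (0, -1): (3, 0) → (3, -1); (0, -4) → (0, -5); (4, 0) → (4, -1); (-5, 2) → (-5, 1)

image vertices: (3, -1), (0, -5), (4, -1), (-5, 1)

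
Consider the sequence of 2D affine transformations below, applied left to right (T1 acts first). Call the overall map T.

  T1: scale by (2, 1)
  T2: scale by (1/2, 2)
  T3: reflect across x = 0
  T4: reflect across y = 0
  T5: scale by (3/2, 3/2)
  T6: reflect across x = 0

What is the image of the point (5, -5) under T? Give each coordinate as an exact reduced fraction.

T(p) = (15/2, 15)

T1 scale by (2, 1): (5, -5) → (10, -5)
T2 scale by (1/2, 2): (10, -5) → (5, -10)
T3 reflect across x = 0: (5, -10) → (-5, -10)
T4 reflect across y = 0: (-5, -10) → (-5, 10)
T5 scale by (3/2, 3/2): (-5, 10) → (-15/2, 15)
T6 reflect across x = 0: (-15/2, 15) → (15/2, 15)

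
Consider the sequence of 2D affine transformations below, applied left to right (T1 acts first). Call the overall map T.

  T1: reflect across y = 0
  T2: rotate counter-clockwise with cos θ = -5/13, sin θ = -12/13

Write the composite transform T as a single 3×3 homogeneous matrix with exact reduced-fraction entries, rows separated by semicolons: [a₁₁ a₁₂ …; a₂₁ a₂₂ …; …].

T1 = [1 0 0; 0 -1 0; 0 0 1]
T2·T1 = [-5/13 -12/13 0; -12/13 5/13 0; 0 0 1]

T = [-5/13 -12/13 0; -12/13 5/13 0; 0 0 1]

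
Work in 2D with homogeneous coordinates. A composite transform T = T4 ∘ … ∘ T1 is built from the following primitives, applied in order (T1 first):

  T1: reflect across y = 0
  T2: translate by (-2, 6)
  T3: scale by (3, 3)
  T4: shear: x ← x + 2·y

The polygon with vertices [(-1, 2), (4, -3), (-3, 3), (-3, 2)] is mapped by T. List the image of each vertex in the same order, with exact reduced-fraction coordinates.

T1 reflect across y = 0: (-1, 2) → (-1, -2); (4, -3) → (4, 3); (-3, 3) → (-3, -3); (-3, 2) → (-3, -2)
T2 translate by (-2, 6): (-1, -2) → (-3, 4); (4, 3) → (2, 9); (-3, -3) → (-5, 3); (-3, -2) → (-5, 4)
T3 scale by (3, 3): (-3, 4) → (-9, 12); (2, 9) → (6, 27); (-5, 3) → (-15, 9); (-5, 4) → (-15, 12)
T4 shear: x ← x + 2·y: (-9, 12) → (15, 12); (6, 27) → (60, 27); (-15, 9) → (3, 9); (-15, 12) → (9, 12)

image vertices: (15, 12), (60, 27), (3, 9), (9, 12)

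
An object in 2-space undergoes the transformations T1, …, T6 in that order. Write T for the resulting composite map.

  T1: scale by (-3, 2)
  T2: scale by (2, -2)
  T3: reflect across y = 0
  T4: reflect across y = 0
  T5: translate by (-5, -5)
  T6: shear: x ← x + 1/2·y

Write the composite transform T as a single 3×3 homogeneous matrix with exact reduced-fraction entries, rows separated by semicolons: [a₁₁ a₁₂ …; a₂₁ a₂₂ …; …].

T = [-6 -2 -15/2; 0 -4 -5; 0 0 1]

T1 = [-3 0 0; 0 2 0; 0 0 1]
T2·T1 = [-6 0 0; 0 -4 0; 0 0 1]
T3·…·T1 = [-6 0 0; 0 4 0; 0 0 1]
T4·…·T1 = [-6 0 0; 0 -4 0; 0 0 1]
T5·…·T1 = [-6 0 -5; 0 -4 -5; 0 0 1]
T6·…·T1 = [-6 -2 -15/2; 0 -4 -5; 0 0 1]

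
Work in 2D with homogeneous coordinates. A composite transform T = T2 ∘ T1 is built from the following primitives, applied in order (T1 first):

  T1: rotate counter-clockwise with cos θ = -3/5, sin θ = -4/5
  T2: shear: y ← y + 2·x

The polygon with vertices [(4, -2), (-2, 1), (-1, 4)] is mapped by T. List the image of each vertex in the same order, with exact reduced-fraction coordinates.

image vertices: (-4, -10), (2, 5), (19/5, 6)

T1 rotate counter-clockwise with cos θ = -3/5, sin θ = -4/5: (4, -2) → (-4, -2); (-2, 1) → (2, 1); (-1, 4) → (19/5, -8/5)
T2 shear: y ← y + 2·x: (-4, -2) → (-4, -10); (2, 1) → (2, 5); (19/5, -8/5) → (19/5, 6)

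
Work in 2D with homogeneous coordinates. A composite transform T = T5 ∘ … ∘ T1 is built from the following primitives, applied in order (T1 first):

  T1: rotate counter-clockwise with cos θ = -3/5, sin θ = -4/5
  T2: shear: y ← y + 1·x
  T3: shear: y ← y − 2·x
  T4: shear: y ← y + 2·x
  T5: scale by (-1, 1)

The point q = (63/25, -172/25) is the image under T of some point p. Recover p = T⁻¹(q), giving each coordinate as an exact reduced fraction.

p = (5, 3/5)

T1 = [-3/5 4/5 0; -4/5 -3/5 0; 0 0 1]
T2·T1 = [-3/5 4/5 0; -7/5 1/5 0; 0 0 1]
T3·…·T1 = [-3/5 4/5 0; -1/5 -7/5 0; 0 0 1]
T4·…·T1 = [-3/5 4/5 0; -7/5 1/5 0; 0 0 1]
T5·…·T1 = [3/5 -4/5 0; -7/5 1/5 0; 0 0 1]
det M = -1; M⁻¹ = [-1/5 -4/5 0; -7/5 -3/5 0; 0 0 1]
M⁻¹ · (63/25, -172/25)ᵀ = (5, 3/5)ᵀ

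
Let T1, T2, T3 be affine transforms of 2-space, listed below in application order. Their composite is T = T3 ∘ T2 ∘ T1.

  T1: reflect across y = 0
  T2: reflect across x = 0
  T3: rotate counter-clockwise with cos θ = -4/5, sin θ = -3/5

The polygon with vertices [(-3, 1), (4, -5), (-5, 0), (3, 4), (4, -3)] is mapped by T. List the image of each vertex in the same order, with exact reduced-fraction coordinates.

image vertices: (-3, -1), (31/5, -8/5), (-4, -3), (0, 5), (5, 0)

T1 reflect across y = 0: (-3, 1) → (-3, -1); (4, -5) → (4, 5); (-5, 0) → (-5, 0); (3, 4) → (3, -4); (4, -3) → (4, 3)
T2 reflect across x = 0: (-3, -1) → (3, -1); (4, 5) → (-4, 5); (-5, 0) → (5, 0); (3, -4) → (-3, -4); (4, 3) → (-4, 3)
T3 rotate counter-clockwise with cos θ = -4/5, sin θ = -3/5: (3, -1) → (-3, -1); (-4, 5) → (31/5, -8/5); (5, 0) → (-4, -3); (-3, -4) → (0, 5); (-4, 3) → (5, 0)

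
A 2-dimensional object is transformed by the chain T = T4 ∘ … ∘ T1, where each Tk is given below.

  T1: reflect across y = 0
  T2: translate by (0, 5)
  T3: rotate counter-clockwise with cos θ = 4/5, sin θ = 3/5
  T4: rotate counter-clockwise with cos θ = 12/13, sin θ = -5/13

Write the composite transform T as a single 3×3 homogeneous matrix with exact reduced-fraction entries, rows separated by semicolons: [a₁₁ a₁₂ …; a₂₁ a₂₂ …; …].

T1 = [1 0 0; 0 -1 0; 0 0 1]
T2·T1 = [1 0 0; 0 -1 5; 0 0 1]
T3·…·T1 = [4/5 3/5 -3; 3/5 -4/5 4; 0 0 1]
T4·…·T1 = [63/65 16/65 -16/13; 16/65 -63/65 63/13; 0 0 1]

T = [63/65 16/65 -16/13; 16/65 -63/65 63/13; 0 0 1]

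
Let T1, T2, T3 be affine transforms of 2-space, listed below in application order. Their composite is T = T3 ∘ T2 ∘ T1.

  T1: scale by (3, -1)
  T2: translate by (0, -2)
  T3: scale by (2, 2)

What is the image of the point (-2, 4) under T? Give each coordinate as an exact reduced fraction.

T(p) = (-12, -12)

T1 scale by (3, -1): (-2, 4) → (-6, -4)
T2 translate by (0, -2): (-6, -4) → (-6, -6)
T3 scale by (2, 2): (-6, -6) → (-12, -12)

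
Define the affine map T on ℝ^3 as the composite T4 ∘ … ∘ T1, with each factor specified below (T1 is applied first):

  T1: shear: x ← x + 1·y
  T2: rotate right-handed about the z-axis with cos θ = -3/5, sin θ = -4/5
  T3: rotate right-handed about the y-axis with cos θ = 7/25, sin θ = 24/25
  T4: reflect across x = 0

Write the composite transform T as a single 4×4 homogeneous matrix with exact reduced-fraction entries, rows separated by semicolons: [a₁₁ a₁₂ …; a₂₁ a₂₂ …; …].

T1 = [1 1 0 0; 0 1 0 0; 0 0 1 0; 0 0 0 1]
T2·T1 = [-3/5 1/5 0 0; -4/5 -7/5 0 0; 0 0 1 0; 0 0 0 1]
T3·…·T1 = [-21/125 7/125 24/25 0; -4/5 -7/5 0 0; 72/125 -24/125 7/25 0; 0 0 0 1]
T4·…·T1 = [21/125 -7/125 -24/25 0; -4/5 -7/5 0 0; 72/125 -24/125 7/25 0; 0 0 0 1]

T = [21/125 -7/125 -24/25 0; -4/5 -7/5 0 0; 72/125 -24/125 7/25 0; 0 0 0 1]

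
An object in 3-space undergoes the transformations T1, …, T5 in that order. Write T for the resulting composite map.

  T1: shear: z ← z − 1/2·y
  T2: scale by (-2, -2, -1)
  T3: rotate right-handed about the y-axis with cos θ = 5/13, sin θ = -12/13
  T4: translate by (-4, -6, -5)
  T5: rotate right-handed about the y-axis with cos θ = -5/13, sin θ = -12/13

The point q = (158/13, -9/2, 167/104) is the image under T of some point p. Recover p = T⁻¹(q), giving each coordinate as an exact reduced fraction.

p = (3, -3/4, 3)

T1 = [1 0 0 0; 0 1 0 0; 0 -1/2 1 0; 0 0 0 1]
T2·T1 = [-2 0 0 0; 0 -2 0 0; 0 1/2 -1 0; 0 0 0 1]
T3·…·T1 = [-10/13 -6/13 12/13 0; 0 -2 0 0; -24/13 5/26 -5/13 0; 0 0 0 1]
T4·…·T1 = [-10/13 -6/13 12/13 -4; 0 -2 0 -6; -24/13 5/26 -5/13 -5; 0 0 0 1]
T5·…·T1 = [2 0 0 80/13; 0 -2 0 -6; 0 -1/2 1 -23/13; 0 0 0 1]
det M = -4; M⁻¹ = [1/2 0 0 -40/13; 0 -1/2 0 -3; 0 -1/4 1 7/26; 0 0 0 1]
M⁻¹ · (158/13, -9/2, 167/104)ᵀ = (3, -3/4, 3)ᵀ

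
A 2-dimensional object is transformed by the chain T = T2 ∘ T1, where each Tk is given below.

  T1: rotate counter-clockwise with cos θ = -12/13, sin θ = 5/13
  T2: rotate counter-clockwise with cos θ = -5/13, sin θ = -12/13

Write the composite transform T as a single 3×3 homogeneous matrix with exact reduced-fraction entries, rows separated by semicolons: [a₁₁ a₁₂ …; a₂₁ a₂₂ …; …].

T1 = [-12/13 -5/13 0; 5/13 -12/13 0; 0 0 1]
T2·T1 = [120/169 -119/169 0; 119/169 120/169 0; 0 0 1]

T = [120/169 -119/169 0; 119/169 120/169 0; 0 0 1]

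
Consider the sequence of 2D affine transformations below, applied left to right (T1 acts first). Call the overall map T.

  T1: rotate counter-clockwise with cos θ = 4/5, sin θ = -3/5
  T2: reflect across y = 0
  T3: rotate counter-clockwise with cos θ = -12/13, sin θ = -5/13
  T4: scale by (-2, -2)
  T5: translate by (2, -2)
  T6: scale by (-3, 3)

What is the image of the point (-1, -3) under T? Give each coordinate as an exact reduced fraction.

T1 rotate counter-clockwise with cos θ = 4/5, sin θ = -3/5: (-1, -3) → (-13/5, -9/5)
T2 reflect across y = 0: (-13/5, -9/5) → (-13/5, 9/5)
T3 rotate counter-clockwise with cos θ = -12/13, sin θ = -5/13: (-13/5, 9/5) → (201/65, -43/65)
T4 scale by (-2, -2): (201/65, -43/65) → (-402/65, 86/65)
T5 translate by (2, -2): (-402/65, 86/65) → (-272/65, -44/65)
T6 scale by (-3, 3): (-272/65, -44/65) → (816/65, -132/65)

T(p) = (816/65, -132/65)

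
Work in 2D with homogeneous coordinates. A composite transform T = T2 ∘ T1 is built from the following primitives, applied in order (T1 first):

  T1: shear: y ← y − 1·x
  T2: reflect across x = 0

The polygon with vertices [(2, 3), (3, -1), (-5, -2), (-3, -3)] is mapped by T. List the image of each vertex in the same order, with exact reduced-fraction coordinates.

T1 shear: y ← y − 1·x: (2, 3) → (2, 1); (3, -1) → (3, -4); (-5, -2) → (-5, 3); (-3, -3) → (-3, 0)
T2 reflect across x = 0: (2, 1) → (-2, 1); (3, -4) → (-3, -4); (-5, 3) → (5, 3); (-3, 0) → (3, 0)

image vertices: (-2, 1), (-3, -4), (5, 3), (3, 0)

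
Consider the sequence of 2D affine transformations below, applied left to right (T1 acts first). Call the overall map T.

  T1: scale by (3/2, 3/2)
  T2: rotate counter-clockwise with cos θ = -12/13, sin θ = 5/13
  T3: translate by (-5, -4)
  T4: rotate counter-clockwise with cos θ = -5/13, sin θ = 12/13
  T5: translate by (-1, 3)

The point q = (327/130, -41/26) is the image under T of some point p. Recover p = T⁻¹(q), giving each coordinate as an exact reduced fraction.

T1 = [3/2 0 0; 0 3/2 0; 0 0 1]
T2·T1 = [-18/13 -15/26 0; 15/26 -18/13 0; 0 0 1]
T3·…·T1 = [-18/13 -15/26 -5; 15/26 -18/13 -4; 0 0 1]
T4·…·T1 = [0 3/2 73/13; -3/2 0 -40/13; 0 0 1]
T5·…·T1 = [0 3/2 60/13; -3/2 0 -1/13; 0 0 1]
det M = 9/4; M⁻¹ = [0 -2/3 -2/39; 2/3 0 -40/13; 0 0 1]
M⁻¹ · (327/130, -41/26)ᵀ = (1, -7/5)ᵀ

p = (1, -7/5)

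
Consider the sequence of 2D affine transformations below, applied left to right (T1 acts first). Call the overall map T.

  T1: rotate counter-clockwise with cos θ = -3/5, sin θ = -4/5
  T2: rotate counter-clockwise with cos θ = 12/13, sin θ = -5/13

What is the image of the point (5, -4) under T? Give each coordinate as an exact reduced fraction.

T(p) = (-412/65, 59/65)

T1 rotate counter-clockwise with cos θ = -3/5, sin θ = -4/5: (5, -4) → (-31/5, -8/5)
T2 rotate counter-clockwise with cos θ = 12/13, sin θ = -5/13: (-31/5, -8/5) → (-412/65, 59/65)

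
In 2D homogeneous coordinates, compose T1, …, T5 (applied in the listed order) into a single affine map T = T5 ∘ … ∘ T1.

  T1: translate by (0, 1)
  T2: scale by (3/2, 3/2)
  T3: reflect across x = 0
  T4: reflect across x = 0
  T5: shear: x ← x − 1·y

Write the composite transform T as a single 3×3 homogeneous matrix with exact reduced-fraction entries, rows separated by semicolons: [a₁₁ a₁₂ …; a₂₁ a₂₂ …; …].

T = [3/2 -3/2 -3/2; 0 3/2 3/2; 0 0 1]

T1 = [1 0 0; 0 1 1; 0 0 1]
T2·T1 = [3/2 0 0; 0 3/2 3/2; 0 0 1]
T3·…·T1 = [-3/2 0 0; 0 3/2 3/2; 0 0 1]
T4·…·T1 = [3/2 0 0; 0 3/2 3/2; 0 0 1]
T5·…·T1 = [3/2 -3/2 -3/2; 0 3/2 3/2; 0 0 1]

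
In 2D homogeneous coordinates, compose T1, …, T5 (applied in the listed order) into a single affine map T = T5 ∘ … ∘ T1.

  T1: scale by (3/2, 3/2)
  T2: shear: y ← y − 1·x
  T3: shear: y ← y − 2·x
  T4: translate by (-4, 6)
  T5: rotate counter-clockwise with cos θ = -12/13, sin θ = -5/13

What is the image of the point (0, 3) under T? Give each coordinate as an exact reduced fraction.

T1 scale by (3/2, 3/2): (0, 3) → (0, 9/2)
T2 shear: y ← y − 1·x: (0, 9/2) → (0, 9/2)
T3 shear: y ← y − 2·x: (0, 9/2) → (0, 9/2)
T4 translate by (-4, 6): (0, 9/2) → (-4, 21/2)
T5 rotate counter-clockwise with cos θ = -12/13, sin θ = -5/13: (-4, 21/2) → (201/26, -106/13)

T(p) = (201/26, -106/13)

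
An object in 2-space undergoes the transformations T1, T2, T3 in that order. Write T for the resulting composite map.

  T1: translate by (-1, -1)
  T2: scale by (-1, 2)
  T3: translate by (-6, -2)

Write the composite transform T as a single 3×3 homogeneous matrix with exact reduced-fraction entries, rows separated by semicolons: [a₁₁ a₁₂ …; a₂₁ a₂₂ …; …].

T1 = [1 0 -1; 0 1 -1; 0 0 1]
T2·T1 = [-1 0 1; 0 2 -2; 0 0 1]
T3·…·T1 = [-1 0 -5; 0 2 -4; 0 0 1]

T = [-1 0 -5; 0 2 -4; 0 0 1]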